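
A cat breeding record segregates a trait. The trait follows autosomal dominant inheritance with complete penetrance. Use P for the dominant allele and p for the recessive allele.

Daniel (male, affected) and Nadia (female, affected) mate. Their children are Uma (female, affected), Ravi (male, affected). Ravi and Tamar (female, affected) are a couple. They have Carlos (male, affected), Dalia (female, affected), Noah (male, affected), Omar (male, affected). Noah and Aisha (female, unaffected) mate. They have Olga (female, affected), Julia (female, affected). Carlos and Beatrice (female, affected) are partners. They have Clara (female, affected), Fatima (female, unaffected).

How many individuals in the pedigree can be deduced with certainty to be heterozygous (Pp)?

Obligate heterozygotes: Carlos is affected so carries P and passed p to Fatima (pp), so Carlos is Pp; Beatrice is affected so carries P and passed p to Fatima (pp), so Beatrice is Pp; Olga is affected so carries P and received p from Aisha (pp), so Olga is Pp; Julia is affected so carries P and received p from Aisha (pp), so Julia is Pp.
Every other individual is either homozygous by phenotype or has at least one consistent homozygous assignment, so the count is 4.

4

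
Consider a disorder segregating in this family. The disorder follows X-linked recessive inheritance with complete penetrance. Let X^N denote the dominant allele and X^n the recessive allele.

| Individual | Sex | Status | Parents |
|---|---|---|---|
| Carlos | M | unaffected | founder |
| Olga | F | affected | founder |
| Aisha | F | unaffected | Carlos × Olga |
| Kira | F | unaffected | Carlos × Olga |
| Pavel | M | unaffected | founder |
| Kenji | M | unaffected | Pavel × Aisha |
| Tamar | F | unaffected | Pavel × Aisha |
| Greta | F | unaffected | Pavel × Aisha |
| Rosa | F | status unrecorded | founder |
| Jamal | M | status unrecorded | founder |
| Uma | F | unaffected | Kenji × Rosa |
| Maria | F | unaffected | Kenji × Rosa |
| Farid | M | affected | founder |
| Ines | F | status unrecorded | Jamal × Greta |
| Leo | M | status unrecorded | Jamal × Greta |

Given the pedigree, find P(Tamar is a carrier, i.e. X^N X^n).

1/2

Pavel is unaffected, so Pavel is X^N Y.
Aisha is unaffected so carries N and received n from Olga (X^n X^n), so Aisha is X^N X^n.
Their cross gives offspring ratios 1/2 X^N X^N : 1/2 X^N X^n. Conditioning on Tamar being unaffected, P(X^N X^n) = 1/2 / 1 = 1/2.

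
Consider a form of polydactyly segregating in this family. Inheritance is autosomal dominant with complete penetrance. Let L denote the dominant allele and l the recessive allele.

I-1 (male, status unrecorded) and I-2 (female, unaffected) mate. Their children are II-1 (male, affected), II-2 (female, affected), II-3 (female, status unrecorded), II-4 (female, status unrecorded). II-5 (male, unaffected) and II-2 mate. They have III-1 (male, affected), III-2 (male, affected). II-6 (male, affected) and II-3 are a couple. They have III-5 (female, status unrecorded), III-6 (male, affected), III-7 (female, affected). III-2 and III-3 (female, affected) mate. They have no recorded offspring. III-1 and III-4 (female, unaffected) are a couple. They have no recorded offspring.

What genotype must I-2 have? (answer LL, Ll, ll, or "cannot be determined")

ll

I-2 is unaffected, so I-2 is ll.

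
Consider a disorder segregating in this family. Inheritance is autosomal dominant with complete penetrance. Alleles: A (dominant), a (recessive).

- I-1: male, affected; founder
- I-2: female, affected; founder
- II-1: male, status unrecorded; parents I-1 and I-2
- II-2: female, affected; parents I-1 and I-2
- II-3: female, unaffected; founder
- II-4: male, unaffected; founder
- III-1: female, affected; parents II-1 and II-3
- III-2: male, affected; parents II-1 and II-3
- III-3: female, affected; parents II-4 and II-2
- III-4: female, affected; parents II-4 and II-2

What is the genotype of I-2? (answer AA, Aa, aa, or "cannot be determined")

I-2's phenotype allows AA or Aa, and no parent or child forces a single allele at both positions; consistent genotype assignments exist with I-2 as AA or Aa.

cannot be determined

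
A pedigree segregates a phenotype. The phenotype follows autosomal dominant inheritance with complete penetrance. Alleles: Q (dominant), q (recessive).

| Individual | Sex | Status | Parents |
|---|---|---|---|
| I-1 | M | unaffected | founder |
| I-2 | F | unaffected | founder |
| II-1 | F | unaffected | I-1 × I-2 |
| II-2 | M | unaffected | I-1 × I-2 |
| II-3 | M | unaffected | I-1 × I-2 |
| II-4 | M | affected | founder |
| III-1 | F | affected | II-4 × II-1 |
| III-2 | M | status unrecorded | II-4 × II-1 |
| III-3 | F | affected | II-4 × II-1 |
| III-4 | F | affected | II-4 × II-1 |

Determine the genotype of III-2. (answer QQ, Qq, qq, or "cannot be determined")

cannot be determined

III-2's phenotype is unrecorded, and no parent or child forces a single allele at both positions; consistent genotype assignments exist with III-2 as Qq or qq.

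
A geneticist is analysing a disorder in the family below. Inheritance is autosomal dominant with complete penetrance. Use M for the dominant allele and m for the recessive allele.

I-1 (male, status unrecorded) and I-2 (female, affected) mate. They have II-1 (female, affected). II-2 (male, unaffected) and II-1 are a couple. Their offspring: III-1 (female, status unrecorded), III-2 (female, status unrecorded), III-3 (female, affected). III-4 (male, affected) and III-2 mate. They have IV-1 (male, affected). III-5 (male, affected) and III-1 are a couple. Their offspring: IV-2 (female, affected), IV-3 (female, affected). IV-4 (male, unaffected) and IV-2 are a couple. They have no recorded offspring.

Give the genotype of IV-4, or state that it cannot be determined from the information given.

mm

IV-4 is unaffected, so IV-4 is mm.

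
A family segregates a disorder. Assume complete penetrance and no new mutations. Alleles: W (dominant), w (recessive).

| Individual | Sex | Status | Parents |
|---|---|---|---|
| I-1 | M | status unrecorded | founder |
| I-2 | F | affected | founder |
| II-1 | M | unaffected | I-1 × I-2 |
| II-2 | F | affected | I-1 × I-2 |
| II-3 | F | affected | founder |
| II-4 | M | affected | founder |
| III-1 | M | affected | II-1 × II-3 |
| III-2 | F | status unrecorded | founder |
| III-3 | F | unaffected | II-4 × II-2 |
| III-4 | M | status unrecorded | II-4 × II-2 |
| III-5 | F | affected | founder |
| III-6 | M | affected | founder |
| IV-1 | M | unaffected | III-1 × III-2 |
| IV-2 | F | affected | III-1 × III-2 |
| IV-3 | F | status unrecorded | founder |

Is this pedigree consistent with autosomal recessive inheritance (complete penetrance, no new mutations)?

No

Under autosomal recessive, III-3 (unaffected, female) cannot arise from II-4 (affected) × II-2 (affected).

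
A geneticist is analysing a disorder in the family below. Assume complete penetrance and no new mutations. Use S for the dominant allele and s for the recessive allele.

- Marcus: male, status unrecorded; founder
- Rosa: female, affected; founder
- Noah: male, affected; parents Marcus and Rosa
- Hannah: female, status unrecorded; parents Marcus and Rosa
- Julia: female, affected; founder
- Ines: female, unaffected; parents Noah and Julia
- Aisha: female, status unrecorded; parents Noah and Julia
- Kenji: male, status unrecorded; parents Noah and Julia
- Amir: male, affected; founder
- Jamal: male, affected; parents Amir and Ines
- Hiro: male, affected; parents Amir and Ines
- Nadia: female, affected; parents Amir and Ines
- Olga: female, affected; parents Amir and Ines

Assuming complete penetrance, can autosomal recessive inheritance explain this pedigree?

Under autosomal recessive, Ines (unaffected, female) cannot arise from Noah (affected) × Julia (affected).

No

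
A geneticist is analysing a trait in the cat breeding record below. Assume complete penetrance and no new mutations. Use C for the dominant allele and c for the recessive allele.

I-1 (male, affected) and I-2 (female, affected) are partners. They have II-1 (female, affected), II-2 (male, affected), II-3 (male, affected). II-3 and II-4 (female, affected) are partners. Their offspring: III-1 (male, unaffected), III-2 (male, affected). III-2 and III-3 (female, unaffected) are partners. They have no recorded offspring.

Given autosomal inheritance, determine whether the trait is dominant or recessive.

II-3 and II-4 are both affected yet have an unaffected child III-1. Under a recessive model two affected parents are homozygous and every child would be affected, so the trait cannot be recessive.

dominant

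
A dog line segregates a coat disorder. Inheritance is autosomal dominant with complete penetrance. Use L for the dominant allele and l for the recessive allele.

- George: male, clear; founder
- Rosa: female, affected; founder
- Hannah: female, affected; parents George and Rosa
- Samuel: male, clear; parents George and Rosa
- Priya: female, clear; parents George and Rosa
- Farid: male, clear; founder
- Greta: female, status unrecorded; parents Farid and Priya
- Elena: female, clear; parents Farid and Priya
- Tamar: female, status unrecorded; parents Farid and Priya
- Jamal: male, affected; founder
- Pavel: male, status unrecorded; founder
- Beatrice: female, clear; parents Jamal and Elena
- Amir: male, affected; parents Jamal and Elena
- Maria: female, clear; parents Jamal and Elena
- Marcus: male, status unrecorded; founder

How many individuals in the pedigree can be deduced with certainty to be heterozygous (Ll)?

4

Obligate heterozygotes: Rosa is affected so carries L and passed l to Samuel (ll), so Rosa is Ll; Hannah is affected so carries L and received l from George (ll), so Hannah is Ll; Jamal is affected so carries L and passed l to Beatrice (ll), so Jamal is Ll; Amir is affected so carries L and received l from Elena (ll), so Amir is Ll.
Every other individual is either homozygous by phenotype or has at least one consistent homozygous assignment, so the count is 4.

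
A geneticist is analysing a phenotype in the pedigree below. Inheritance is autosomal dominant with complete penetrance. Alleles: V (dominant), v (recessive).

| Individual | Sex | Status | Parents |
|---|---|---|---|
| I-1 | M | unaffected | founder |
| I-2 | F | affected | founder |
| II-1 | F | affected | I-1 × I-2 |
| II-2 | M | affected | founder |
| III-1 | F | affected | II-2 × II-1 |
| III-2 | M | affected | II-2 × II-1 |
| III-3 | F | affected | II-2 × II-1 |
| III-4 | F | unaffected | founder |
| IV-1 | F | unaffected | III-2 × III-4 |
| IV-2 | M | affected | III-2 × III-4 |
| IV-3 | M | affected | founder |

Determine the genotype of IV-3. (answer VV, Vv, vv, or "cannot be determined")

cannot be determined

IV-3's phenotype allows VV or Vv, and no parent or child forces a single allele at both positions; consistent genotype assignments exist with IV-3 as VV or Vv.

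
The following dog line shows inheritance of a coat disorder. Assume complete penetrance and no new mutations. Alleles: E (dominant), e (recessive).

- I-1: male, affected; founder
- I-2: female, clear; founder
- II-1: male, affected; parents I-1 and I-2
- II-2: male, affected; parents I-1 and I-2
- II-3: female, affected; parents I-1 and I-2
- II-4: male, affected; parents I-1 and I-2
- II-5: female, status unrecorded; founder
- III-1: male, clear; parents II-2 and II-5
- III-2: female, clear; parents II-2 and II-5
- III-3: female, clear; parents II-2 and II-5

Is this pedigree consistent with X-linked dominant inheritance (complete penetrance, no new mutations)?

No

Under X-linked dominant, II-1 (affected, male) cannot arise from I-1 (affected) × I-2 (clear).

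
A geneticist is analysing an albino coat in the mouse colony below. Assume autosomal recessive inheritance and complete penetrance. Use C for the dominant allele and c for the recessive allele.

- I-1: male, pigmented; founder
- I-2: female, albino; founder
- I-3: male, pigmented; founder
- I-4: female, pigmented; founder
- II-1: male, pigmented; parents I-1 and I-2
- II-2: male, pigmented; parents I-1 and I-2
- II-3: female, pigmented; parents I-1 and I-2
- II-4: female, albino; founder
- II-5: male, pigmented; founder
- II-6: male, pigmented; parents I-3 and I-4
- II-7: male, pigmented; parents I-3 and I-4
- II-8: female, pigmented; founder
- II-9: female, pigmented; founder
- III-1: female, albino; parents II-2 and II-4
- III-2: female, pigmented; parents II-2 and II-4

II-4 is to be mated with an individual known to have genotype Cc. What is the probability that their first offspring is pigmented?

II-4 is albino, so II-4 is cc.
The cross gives 1/2 Cc : 1/2 cc, so P(offspring is pigmented) = 1/2.

1/2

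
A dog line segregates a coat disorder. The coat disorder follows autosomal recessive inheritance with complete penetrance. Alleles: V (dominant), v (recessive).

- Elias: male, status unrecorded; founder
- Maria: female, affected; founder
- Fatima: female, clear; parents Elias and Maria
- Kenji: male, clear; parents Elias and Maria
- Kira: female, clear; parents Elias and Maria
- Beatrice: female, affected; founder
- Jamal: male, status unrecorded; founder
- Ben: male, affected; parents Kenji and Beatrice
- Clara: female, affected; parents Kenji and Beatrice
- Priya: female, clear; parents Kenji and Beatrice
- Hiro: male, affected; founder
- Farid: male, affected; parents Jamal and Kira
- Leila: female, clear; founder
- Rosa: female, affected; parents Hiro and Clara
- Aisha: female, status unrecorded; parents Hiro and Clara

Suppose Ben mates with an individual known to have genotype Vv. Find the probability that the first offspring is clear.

Ben is affected, so Ben is vv.
The cross gives 1/2 Vv : 1/2 vv, so P(offspring is clear) = 1/2.

1/2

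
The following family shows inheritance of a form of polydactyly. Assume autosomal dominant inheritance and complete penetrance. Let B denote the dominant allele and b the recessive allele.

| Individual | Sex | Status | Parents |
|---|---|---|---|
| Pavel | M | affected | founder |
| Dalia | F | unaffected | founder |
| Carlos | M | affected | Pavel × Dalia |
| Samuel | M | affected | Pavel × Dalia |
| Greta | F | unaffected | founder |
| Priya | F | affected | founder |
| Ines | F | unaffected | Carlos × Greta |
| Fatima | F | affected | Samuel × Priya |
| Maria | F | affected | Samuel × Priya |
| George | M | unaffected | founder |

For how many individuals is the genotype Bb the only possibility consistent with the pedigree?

2

Obligate heterozygotes: Carlos is affected so carries B and received b from Dalia (bb), so Carlos is Bb; Samuel is affected so carries B and received b from Dalia (bb), so Samuel is Bb.
Every other individual is either homozygous by phenotype or has at least one consistent homozygous assignment, so the count is 2.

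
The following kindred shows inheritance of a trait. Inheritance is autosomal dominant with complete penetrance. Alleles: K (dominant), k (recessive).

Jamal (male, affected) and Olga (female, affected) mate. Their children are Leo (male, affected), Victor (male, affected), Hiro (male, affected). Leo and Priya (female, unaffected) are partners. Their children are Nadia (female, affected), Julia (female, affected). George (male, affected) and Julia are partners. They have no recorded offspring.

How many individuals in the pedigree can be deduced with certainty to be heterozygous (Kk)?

Obligate heterozygotes: Nadia is affected so carries K and received k from Priya (kk), so Nadia is Kk; Julia is affected so carries K and received k from Priya (kk), so Julia is Kk.
Every other individual is either homozygous by phenotype or has at least one consistent homozygous assignment, so the count is 2.

2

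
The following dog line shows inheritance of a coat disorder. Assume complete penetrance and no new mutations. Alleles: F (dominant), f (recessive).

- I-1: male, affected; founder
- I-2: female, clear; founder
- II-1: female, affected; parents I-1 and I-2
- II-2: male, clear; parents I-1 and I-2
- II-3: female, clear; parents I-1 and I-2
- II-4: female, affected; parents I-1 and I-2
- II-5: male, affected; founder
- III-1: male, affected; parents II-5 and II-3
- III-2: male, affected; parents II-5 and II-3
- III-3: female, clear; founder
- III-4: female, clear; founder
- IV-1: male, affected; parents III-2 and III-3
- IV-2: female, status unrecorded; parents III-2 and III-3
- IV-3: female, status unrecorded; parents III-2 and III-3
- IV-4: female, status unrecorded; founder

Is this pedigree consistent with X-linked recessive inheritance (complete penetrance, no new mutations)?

Yes

A consistent assignment under X-linked recessive exists: I-1 X^f Y, I-2 X^F X^f, II-1 X^f X^f, II-2 X^F Y, II-3 X^F X^f, II-4 X^f X^f, II-5 X^f Y, III-1 X^f Y, III-2 X^f Y, III-3 X^F X^f, III-4 X^F X^F, IV-1 X^f Y, IV-2 X^F X^f, IV-3 X^F X^f, IV-4 X^F X^F.
In this assignment every recorded phenotype matches its genotype and every non-founder's genotype is obtainable from its parents' genotypes, so the pedigree is consistent.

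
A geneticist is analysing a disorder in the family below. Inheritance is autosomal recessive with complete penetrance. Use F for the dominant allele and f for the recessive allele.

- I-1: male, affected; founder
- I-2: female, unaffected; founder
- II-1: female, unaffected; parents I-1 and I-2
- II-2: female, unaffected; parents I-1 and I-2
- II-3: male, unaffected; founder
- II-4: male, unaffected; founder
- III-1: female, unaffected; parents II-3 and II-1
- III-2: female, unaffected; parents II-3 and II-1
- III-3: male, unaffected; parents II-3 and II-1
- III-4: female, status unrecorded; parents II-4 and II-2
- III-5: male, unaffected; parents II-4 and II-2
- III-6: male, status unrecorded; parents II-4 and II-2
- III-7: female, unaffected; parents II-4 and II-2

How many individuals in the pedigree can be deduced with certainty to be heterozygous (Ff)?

Obligate heterozygotes: II-1 is unaffected so carries F and received f from I-1 (ff), so II-1 is Ff; II-2 is unaffected so carries F and received f from I-1 (ff), so II-2 is Ff.
Every other individual is either homozygous by phenotype or has at least one consistent homozygous assignment, so the count is 2.

2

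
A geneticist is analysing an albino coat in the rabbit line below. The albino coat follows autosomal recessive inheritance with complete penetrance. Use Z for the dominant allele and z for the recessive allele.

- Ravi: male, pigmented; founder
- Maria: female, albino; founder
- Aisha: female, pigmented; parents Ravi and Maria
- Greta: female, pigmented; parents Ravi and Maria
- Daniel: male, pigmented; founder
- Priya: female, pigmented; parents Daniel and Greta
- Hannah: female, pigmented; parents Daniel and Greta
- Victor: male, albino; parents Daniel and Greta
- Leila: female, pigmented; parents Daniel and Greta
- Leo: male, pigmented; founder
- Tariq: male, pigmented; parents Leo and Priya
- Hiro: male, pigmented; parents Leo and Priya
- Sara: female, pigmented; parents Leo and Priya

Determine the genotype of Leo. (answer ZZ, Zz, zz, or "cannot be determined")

Leo's phenotype allows ZZ or Zz, and no parent or child forces a single allele at both positions; consistent genotype assignments exist with Leo as ZZ or Zz.

cannot be determined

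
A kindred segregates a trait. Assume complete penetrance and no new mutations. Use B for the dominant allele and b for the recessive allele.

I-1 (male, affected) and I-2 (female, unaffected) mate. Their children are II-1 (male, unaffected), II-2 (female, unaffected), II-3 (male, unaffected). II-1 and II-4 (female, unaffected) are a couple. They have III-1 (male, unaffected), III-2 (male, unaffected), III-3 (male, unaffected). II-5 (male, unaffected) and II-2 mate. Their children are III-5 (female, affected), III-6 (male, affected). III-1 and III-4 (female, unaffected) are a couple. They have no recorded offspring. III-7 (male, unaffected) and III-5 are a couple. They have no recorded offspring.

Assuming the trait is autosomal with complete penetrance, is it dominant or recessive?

recessive

II-5 and II-2 are both unaffected yet have an affected child III-5. Under dominance, an affected child requires at least one affected parent, so the trait cannot be dominant.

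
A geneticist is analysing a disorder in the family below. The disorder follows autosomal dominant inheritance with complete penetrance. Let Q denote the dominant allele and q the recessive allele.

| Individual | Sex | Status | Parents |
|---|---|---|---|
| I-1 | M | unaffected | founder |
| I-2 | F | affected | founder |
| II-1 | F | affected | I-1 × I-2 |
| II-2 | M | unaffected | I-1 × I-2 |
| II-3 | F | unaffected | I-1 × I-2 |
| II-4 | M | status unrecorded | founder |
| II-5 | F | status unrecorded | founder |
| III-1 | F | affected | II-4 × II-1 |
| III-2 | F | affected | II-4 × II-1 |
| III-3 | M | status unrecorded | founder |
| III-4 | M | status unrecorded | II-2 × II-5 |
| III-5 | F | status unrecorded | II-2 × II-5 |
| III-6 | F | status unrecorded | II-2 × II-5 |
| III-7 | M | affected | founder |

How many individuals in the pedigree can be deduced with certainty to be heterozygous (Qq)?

2

Obligate heterozygotes: I-2 is affected so carries Q and passed q to II-2 (qq), so I-2 is Qq; II-1 is affected so carries Q and received q from I-1 (qq), so II-1 is Qq.
Every other individual is either homozygous by phenotype or has at least one consistent homozygous assignment, so the count is 2.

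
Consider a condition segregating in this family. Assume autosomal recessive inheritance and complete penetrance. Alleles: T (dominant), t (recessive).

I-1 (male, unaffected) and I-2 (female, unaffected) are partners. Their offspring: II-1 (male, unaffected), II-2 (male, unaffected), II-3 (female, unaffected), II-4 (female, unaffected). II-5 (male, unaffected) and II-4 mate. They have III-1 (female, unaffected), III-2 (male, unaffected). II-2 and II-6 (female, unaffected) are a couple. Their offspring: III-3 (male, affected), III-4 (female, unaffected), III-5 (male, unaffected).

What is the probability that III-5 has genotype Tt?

II-2 is unaffected so carries T and passed t to III-3 (tt), so II-2 is Tt.
II-6 is unaffected so carries T and passed t to III-3 (tt), so II-6 is Tt.
Their cross gives offspring ratios 1/4 TT : 1/2 Tt : 1/4 tt. Conditioning on III-5 being unaffected, P(Tt) = 1/2 / 3/4 = 2/3.

2/3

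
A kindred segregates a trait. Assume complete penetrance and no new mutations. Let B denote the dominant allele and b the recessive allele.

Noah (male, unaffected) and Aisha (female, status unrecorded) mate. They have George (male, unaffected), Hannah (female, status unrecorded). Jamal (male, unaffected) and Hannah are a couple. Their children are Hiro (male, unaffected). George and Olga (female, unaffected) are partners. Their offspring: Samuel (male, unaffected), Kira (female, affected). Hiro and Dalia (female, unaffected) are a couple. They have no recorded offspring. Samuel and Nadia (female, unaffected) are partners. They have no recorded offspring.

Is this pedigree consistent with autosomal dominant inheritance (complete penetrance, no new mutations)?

Under autosomal dominant, Kira (affected, female) cannot arise from George (unaffected) × Olga (unaffected).

No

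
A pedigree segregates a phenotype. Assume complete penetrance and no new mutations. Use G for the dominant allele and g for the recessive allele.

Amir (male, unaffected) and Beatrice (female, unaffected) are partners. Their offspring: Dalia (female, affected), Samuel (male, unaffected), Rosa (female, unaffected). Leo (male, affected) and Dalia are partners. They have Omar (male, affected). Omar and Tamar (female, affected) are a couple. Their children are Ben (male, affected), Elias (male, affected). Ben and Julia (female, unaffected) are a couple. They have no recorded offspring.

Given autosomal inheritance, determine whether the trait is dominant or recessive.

recessive

Amir and Beatrice are both unaffected yet have an affected child Dalia. Under dominance, an affected child requires at least one affected parent, so the trait cannot be dominant.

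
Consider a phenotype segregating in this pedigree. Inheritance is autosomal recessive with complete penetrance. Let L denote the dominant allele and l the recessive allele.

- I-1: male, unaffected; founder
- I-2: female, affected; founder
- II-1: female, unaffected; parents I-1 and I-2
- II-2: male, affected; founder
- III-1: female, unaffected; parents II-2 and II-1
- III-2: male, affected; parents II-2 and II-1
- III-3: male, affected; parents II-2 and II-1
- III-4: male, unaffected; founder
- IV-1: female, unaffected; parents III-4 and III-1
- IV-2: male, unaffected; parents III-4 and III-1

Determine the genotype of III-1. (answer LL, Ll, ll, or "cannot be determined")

From phenotype alone, III-1 is LL or Ll.
III-1 is unaffected so carries L and received l from II-2 (ll), so III-1 is Ll.

Ll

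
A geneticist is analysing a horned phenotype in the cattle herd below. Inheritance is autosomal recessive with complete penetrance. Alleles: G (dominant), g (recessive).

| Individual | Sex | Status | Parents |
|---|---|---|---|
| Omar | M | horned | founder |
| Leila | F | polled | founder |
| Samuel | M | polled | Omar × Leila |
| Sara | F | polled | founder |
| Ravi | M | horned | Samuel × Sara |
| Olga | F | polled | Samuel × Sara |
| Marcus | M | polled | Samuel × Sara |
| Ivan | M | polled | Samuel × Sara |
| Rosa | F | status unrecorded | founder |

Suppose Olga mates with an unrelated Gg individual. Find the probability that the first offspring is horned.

1/6

Samuel is polled so carries G and received g from Omar (gg), so Samuel is Gg.
Sara is polled so carries G and passed g to Ravi (gg), so Sara is Gg.
Olga is a polled offspring of Samuel (Gg) × Sara (Gg), whose cross gives 1/4 GG : 1/2 Gg : 1/4 gg; conditioning on being polled, Olga is GG with probability 1/3, Gg with probability 2/3.
Summing over parental genotype combinations, P(offspring is horned) = 2/3·1/4 = 1/6.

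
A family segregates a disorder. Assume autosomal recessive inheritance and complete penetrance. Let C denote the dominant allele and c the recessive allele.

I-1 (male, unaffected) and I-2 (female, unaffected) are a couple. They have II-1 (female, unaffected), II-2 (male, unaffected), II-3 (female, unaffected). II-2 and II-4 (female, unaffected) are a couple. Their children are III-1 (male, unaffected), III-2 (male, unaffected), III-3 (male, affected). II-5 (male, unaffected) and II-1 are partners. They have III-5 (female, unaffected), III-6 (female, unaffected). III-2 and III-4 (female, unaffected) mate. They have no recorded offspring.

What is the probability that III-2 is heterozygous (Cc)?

II-2 is unaffected so carries C and passed c to III-3 (cc), so II-2 is Cc.
II-4 is unaffected so carries C and passed c to III-3 (cc), so II-4 is Cc.
Their cross gives offspring ratios 1/4 CC : 1/2 Cc : 1/4 cc. Conditioning on III-2 being unaffected, P(Cc) = 1/2 / 3/4 = 2/3.

2/3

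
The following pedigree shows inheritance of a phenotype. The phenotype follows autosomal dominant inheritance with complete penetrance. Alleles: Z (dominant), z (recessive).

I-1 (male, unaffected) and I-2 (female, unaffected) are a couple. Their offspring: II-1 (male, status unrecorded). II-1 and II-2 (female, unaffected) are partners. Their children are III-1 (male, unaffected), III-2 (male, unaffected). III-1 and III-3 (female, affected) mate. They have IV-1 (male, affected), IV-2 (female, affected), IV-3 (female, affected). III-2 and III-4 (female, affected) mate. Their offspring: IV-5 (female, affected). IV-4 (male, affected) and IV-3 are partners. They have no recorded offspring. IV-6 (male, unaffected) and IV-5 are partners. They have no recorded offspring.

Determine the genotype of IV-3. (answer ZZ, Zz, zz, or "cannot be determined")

Zz

From phenotype alone, IV-3 is ZZ or Zz.
IV-3 is affected so carries Z and received z from III-1 (zz), so IV-3 is Zz.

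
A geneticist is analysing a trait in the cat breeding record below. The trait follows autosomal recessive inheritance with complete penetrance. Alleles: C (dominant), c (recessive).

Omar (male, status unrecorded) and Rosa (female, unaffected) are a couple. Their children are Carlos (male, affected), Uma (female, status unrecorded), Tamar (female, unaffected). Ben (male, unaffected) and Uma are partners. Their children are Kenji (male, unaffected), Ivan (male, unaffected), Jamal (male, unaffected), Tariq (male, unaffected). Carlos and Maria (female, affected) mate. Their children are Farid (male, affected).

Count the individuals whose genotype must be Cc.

Obligate heterozygotes: Rosa is unaffected so carries C and passed c to Carlos (cc), so Rosa is Cc.
Every other individual is either homozygous by phenotype or has at least one consistent homozygous assignment, so the count is 1.

1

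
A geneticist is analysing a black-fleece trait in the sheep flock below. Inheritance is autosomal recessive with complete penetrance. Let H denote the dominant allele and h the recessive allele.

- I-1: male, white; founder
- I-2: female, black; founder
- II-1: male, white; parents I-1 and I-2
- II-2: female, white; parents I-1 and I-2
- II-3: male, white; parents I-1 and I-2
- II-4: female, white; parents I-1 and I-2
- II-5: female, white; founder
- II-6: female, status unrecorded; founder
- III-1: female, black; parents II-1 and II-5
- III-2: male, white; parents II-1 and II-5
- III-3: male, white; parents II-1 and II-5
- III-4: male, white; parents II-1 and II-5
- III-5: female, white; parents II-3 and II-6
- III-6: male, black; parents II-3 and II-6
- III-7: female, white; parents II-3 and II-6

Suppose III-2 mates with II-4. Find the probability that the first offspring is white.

II-1 is white so carries H and received h from I-2 (hh), so II-1 is Hh.
II-5 is white so carries H and passed h to III-1 (hh), so II-5 is Hh.
III-2 is a white offspring of II-1 (Hh) × II-5 (Hh), whose cross gives 1/4 HH : 1/2 Hh : 1/4 hh; conditioning on being white, III-2 is HH with probability 1/3, Hh with probability 2/3.
II-4 is white so carries H and received h from I-2 (hh), so II-4 is Hh.
Summing over parental genotype combinations, P(offspring is white) = 1/3·1 + 2/3·3/4 = 5/6.

5/6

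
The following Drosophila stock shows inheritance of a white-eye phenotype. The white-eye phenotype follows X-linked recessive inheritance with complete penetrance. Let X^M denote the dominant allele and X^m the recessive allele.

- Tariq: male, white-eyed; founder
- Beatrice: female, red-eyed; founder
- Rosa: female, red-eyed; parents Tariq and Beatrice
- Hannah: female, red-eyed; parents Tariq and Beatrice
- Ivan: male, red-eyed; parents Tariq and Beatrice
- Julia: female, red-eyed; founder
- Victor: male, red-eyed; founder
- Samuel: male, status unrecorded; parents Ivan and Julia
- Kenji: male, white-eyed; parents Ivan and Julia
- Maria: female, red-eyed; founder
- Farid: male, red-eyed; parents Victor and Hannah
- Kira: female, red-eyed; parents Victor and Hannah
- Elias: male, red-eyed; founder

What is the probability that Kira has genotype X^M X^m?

Victor is red-eyed, so Victor is X^M Y.
Hannah is red-eyed so carries M and received m from Tariq (X^m Y), so Hannah is X^M X^m.
Their cross gives offspring ratios 1/2 X^M X^M : 1/2 X^M X^m. Conditioning on Kira being red-eyed, P(X^M X^m) = 1/2 / 1 = 1/2.

1/2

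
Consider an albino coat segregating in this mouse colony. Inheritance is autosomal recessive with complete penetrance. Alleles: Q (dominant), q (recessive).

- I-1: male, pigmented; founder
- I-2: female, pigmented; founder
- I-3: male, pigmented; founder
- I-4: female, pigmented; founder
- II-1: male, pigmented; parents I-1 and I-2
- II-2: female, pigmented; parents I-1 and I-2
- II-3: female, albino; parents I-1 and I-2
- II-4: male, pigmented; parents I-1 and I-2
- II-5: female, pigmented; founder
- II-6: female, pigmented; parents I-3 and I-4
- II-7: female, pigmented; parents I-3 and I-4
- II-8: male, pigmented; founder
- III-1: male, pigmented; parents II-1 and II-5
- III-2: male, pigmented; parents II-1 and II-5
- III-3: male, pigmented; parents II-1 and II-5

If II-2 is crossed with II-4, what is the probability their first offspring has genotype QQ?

4/9

I-1 is pigmented so carries Q and passed q to II-3 (qq), so I-1 is Qq.
I-2 is pigmented so carries Q and passed q to II-3 (qq), so I-2 is Qq.
II-2 is a pigmented offspring of I-1 (Qq) × I-2 (Qq), whose cross gives 1/4 QQ : 1/2 Qq : 1/4 qq; conditioning on being pigmented, II-2 is QQ with probability 1/3, Qq with probability 2/3.
II-4 is a pigmented offspring of I-1 (Qq) × I-2 (Qq), whose cross gives 1/4 QQ : 1/2 Qq : 1/4 qq; conditioning on being pigmented, II-4 is QQ with probability 1/3, Qq with probability 2/3.
Summing over parental genotype combinations, P(offspring has genotype QQ) = 1/9·1 + 2/9·1/2 + 2/9·1/2 + 4/9·1/4 = 4/9.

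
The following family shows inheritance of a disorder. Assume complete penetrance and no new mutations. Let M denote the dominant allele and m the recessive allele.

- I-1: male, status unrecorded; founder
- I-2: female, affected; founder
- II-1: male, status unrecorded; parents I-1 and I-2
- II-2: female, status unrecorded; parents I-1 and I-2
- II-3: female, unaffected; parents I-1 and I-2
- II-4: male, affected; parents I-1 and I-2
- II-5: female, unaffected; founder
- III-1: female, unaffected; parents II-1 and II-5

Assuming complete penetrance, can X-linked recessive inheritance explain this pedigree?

A consistent assignment under X-linked recessive exists: I-1 X^M Y, I-2 X^m X^m, II-1 X^m Y, II-2 X^M X^m, II-3 X^M X^m, II-4 X^m Y, II-5 X^M X^M, III-1 X^M X^m.
In this assignment every recorded phenotype matches its genotype and every non-founder's genotype is obtainable from its parents' genotypes, so the pedigree is consistent.

Yes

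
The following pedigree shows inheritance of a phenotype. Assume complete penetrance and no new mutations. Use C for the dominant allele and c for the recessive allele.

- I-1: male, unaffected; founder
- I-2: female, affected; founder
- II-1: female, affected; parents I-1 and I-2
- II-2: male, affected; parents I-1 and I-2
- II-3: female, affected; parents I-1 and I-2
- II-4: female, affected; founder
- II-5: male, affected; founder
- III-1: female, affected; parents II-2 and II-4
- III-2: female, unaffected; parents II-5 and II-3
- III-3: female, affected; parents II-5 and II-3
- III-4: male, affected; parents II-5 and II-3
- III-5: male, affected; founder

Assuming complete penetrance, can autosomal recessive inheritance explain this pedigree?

No

Under autosomal recessive, III-2 (unaffected, female) cannot arise from II-5 (affected) × II-3 (affected).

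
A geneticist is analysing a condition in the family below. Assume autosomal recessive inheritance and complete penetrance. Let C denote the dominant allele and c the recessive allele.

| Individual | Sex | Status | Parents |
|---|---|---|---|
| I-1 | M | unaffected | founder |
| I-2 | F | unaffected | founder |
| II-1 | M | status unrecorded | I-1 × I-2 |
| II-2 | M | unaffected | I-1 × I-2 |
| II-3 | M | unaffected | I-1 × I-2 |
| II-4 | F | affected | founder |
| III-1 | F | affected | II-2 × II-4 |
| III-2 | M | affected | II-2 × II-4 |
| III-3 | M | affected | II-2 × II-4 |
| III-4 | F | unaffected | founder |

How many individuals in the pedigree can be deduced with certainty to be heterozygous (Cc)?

1

Obligate heterozygotes: II-2 is unaffected so carries C and passed c to III-1 (cc), so II-2 is Cc.
Every other individual is either homozygous by phenotype or has at least one consistent homozygous assignment, so the count is 1.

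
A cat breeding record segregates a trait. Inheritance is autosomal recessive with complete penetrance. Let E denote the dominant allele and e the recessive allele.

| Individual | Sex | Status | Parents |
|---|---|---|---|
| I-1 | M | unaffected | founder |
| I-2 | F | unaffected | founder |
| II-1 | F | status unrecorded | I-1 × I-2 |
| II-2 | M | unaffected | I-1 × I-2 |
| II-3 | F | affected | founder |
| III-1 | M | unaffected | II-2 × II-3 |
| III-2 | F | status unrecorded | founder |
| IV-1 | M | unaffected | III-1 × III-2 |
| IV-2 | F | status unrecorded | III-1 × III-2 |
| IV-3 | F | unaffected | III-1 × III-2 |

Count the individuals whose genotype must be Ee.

Obligate heterozygotes: III-1 is unaffected so carries E and received e from II-3 (ee), so III-1 is Ee.
Every other individual is either homozygous by phenotype or has at least one consistent homozygous assignment, so the count is 1.

1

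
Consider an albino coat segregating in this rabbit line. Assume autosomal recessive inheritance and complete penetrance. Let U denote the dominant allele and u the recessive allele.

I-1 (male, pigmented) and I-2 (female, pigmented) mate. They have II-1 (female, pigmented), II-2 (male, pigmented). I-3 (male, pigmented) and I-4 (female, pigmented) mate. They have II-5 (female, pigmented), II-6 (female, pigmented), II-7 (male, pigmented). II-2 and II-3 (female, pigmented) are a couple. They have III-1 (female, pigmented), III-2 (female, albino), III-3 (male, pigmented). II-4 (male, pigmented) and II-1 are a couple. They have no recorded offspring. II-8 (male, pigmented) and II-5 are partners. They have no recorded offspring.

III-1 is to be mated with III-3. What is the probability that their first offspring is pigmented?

II-2 is pigmented so carries U and passed u to III-2 (uu), so II-2 is Uu.
II-3 is pigmented so carries U and passed u to III-2 (uu), so II-3 is Uu.
III-1 is a pigmented offspring of II-2 (Uu) × II-3 (Uu), whose cross gives 1/4 UU : 1/2 Uu : 1/4 uu; conditioning on being pigmented, III-1 is UU with probability 1/3, Uu with probability 2/3.
III-3 is a pigmented offspring of II-2 (Uu) × II-3 (Uu), whose cross gives 1/4 UU : 1/2 Uu : 1/4 uu; conditioning on being pigmented, III-3 is UU with probability 1/3, Uu with probability 2/3.
Summing over parental genotype combinations, P(offspring is pigmented) = 1/9·1 + 2/9·1 + 2/9·1 + 4/9·3/4 = 8/9.

8/9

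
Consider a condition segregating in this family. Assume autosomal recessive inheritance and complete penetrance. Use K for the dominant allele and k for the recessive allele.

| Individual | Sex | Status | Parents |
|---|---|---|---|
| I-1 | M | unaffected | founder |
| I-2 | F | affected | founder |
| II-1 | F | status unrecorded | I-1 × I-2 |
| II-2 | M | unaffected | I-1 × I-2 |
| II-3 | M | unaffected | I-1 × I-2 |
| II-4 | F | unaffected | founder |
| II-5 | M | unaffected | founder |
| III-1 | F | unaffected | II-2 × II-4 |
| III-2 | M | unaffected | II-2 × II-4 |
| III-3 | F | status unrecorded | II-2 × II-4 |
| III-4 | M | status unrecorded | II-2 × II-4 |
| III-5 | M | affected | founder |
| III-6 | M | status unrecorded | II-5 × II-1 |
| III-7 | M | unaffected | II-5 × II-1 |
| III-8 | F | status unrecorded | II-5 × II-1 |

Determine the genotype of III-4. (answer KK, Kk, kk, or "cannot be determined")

III-4's phenotype is unrecorded, and no parent or child forces a single allele at both positions; consistent genotype assignments exist with III-4 as KK or Kk or kk.

cannot be determined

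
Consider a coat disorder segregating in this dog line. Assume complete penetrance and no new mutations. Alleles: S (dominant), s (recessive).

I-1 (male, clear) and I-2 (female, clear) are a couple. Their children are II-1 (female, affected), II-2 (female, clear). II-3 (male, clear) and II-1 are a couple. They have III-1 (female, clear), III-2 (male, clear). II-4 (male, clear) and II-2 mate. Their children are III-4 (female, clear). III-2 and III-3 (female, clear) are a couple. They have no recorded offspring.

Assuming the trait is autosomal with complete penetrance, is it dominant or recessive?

recessive

I-1 and I-2 are both clear yet have an affected child II-1. Under dominance, an affected child requires at least one affected parent, so the trait cannot be dominant.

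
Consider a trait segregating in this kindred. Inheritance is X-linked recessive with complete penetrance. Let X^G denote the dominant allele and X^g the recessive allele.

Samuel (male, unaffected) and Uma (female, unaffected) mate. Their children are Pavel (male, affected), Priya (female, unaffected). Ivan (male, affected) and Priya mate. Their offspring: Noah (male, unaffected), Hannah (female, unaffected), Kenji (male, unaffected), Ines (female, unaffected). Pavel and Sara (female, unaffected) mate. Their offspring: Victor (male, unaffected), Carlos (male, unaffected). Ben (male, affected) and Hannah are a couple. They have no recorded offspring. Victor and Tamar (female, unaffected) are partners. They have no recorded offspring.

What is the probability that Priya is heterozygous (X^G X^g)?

1/17

Samuel is unaffected, so Samuel is X^G Y.
Uma is unaffected so carries G and passed g to Pavel (X^g Y), so Uma is X^G X^g.
Their cross gives offspring ratios 1/2 X^G X^G : 1/2 X^G X^g. Conditioning on Priya being unaffected, P(X^G X^g) = 1/2 / 1 = 1/2 before taking Priya's own offspring into account.
Ivan is affected, so Ivan is X^g Y.
Now use Priya's offspring. Probability of each recorded status — unaffected son Noah: 1/2 if Priya is X^G X^g, 1 if X^G X^G; unaffected daughter Hannah: 1/2 if Priya is X^G X^g, 1 if X^G X^G; unaffected son Kenji: 1/2 if Priya is X^G X^g, 1 if X^G X^G; unaffected daughter Ines: 1/2 if Priya is X^G X^g, 1 if X^G X^G.
Bayes: P(X^G X^g) = 1/2·1/16 / (1/2·1/16 + 1/2·1) = 1/17.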